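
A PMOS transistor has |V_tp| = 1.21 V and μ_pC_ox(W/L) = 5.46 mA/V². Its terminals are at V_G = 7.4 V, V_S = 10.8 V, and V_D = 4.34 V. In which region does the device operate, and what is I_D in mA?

Saturation; I_D = 13.1 mA

V_SG = V_S − V_G = 10.8 − 7.4 = 3.4 V; V_SD = V_S − V_D = 10.8 − 4.34 = 6.46 V.
V_ov = V_SG − |V_tp| = 3.4 − 1.21 = 2.19 V.
Since V_SD = 6.46 V ≥ V_ov = 2.19 V, the device is in saturation.
I_D = ½ k_p V_ov² = 0.5 × 5.46 × 2.19² = 13.1 mA.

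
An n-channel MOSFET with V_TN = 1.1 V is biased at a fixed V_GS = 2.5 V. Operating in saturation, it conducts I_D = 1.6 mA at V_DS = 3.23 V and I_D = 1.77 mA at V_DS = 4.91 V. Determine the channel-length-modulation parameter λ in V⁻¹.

λ = 0.0795 V⁻¹

With V_GS fixed, I_D ∝ (1 + λ V_DS) in saturation, so I_D2/I_D1 = (1 + λ V_DS2)/(1 + λ V_DS1).
1.77/1.6 = 1.106 = (1 + 4.91 λ)/(1 + 3.23 λ).
Solving: λ (I_D1 V_DS2 − I_D2 V_DS1) = I_D2 − I_D1, so λ = (1.77 − 1.6) / (1.6 × 4.91 − 1.77 × 3.23) = 0.17 / 2.14 = 0.0795 V⁻¹.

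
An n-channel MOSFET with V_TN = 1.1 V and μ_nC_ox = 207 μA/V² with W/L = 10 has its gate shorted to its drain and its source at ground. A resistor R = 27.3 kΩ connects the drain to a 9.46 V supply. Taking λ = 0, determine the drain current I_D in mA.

With gate tied to drain, V_GS = V_DS ≥ V_GS − V_TN, so the device is in saturation.
k_n = μ_nC_ox · (W/L) = 2.07 mA/V².
KCL at the drain: ½ k_n (V_GS − V_TN)² = (V_DD − V_GS)/R.
Let x = V_GS − 1.1. Then 28.3 x² + x − 8.36 = 0, giving x = 0.527 V (positive root), so V_GS = 1.63 V.
I_D = (V_DD − V_GS)/R = (9.46 − 1.63) / 27.3 = 0.287 mA.

I_D = 0.287 mA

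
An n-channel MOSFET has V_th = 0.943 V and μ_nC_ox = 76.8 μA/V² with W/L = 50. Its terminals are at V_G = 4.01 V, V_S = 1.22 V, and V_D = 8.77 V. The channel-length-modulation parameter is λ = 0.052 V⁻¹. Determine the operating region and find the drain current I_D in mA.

V_GS = V_G − V_S = 4.01 − 1.22 = 2.79 V; V_DS = V_D − V_S = 8.77 − 1.22 = 7.55 V.
k_n = μ_nC_ox · (W/L) = 3.84 mA/V².
V_ov = V_GS − V_th = 2.79 − 0.943 = 1.85 V.
Since V_DS = 7.55 V ≥ V_ov = 1.85 V, the device is in saturation.
I_D = ½ k_n V_ov² (1 + λ V_DS) = 0.5 × 3.84 × 1.85² × (1 + 0.052 × 7.55) = 9.12 mA.

Saturation; I_D = 9.12 mA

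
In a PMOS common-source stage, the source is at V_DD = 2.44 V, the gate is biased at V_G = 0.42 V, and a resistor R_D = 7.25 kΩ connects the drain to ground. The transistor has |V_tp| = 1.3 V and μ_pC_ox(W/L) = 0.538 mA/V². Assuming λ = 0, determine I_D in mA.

V_SG = V_DD − V_G = 2.44 − 0.42 = 2.02 V, so V_ov = 2.02 − 1.3 = 0.72 V.
Assume saturation: I_D = ½ k_p V_ov² = 0.5 × 0.538 × 0.72² = 0.139 mA, giving V_SD = V_DD − I_D R_D = 2.44 − 0.139 × 7.25 = 1.43 V.
V_SD = 1.43 V ≥ V_ov = 0.72 V, confirming saturation.

I_D = 0.139 mA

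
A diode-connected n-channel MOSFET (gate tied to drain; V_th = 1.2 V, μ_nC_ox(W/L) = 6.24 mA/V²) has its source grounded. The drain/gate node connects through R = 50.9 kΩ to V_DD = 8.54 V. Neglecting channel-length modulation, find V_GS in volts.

V_GS = 1.41 V

With gate tied to drain, V_GS = V_DS ≥ V_GS − V_th, so the device is in saturation.
KCL at the drain: ½ k_n (V_GS − V_th)² = (V_DD − V_GS)/R.
Let x = V_GS − 1.2. Then 159 x² + x − 7.34 = 0, giving x = 0.212 V (positive root), so V_GS = 1.41 V.
I_D = (V_DD − V_GS)/R = (8.54 − 1.41) / 50.9 = 0.14 mA.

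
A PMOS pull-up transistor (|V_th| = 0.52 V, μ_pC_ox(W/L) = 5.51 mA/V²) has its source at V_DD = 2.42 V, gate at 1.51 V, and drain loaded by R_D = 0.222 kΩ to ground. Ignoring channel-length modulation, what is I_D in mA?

V_SG = V_DD − V_G = 2.42 − 1.51 = 0.91 V, so V_ov = 0.91 − 0.52 = 0.39 V.
Assume saturation: I_D = ½ k_p V_ov² = 0.5 × 5.51 × 0.39² = 0.419 mA, giving V_SD = V_DD − I_D R_D = 2.42 − 0.419 × 0.222 = 2.33 V.
V_SD = 2.33 V ≥ V_ov = 0.39 V, confirming saturation.

I_D = 0.419 mA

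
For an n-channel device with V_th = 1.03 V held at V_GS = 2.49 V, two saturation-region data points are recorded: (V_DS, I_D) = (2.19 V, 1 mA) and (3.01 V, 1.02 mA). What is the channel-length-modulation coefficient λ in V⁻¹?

With V_GS fixed, I_D ∝ (1 + λ V_DS) in saturation, so I_D2/I_D1 = (1 + λ V_DS2)/(1 + λ V_DS1).
1.02/1 = 1.02 = (1 + 3.01 λ)/(1 + 2.19 λ).
Solving: λ (I_D1 V_DS2 − I_D2 V_DS1) = I_D2 − I_D1, so λ = (1.02 − 1) / (1 × 3.01 − 1.02 × 2.19) = 0.02 / 0.776 = 0.0258 V⁻¹.

λ = 0.0258 V⁻¹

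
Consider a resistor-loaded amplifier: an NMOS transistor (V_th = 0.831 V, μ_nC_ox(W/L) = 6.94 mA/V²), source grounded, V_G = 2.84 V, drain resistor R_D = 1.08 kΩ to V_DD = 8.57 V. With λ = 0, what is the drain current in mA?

V_GS = V_G = 2.84 V, so V_ov = 2.84 − 0.831 = 2.01 V.
Assume saturation: I_D = ½ k_n V_ov² = 0.5 × 6.94 × 2.01² = 14 mA, giving V_DS = V_DD − I_D R_D = 8.57 − 14 × 1.08 = -6.56 V.
But -6.56 V < V_ov = 2.01 V, so the device is actually in triode.
In triode I_D = k_n[V_ov V_DS − ½ V_DS²] and I_D = (V_DD − V_DS)/R_D. Equating: 3.75 V_DS² − 16.06 V_DS + 8.57 = 0, giving V_DS = 0.625 V (the root below V_ov).
I_D = (8.57 − 0.625) / 1.08 = 7.36 mA.

I_D = 7.36 mA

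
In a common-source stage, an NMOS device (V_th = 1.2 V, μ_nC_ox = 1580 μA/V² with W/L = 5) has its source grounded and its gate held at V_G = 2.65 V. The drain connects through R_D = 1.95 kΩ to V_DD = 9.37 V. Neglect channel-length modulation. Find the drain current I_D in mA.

I_D = 4.56 mA

V_GS = V_G = 2.65 V, so V_ov = 2.65 − 1.2 = 1.45 V.
k_n = μ_nC_ox · (W/L) = 7.9 mA/V².
Assume saturation: I_D = ½ k_n V_ov² = 0.5 × 7.9 × 1.45² = 8.3 mA, giving V_DS = V_DD − I_D R_D = 9.37 − 8.3 × 1.95 = -6.82 V.
But -6.82 V < V_ov = 1.45 V, so the device is actually in triode.
In triode I_D = k_n[V_ov V_DS − ½ V_DS²] and I_D = (V_DD − V_DS)/R_D. Equating: 7.7 V_DS² − 23.34 V_DS + 9.37 = 0, giving V_DS = 0.476 V (the root below V_ov).
I_D = (9.37 − 0.476) / 1.95 = 4.56 mA.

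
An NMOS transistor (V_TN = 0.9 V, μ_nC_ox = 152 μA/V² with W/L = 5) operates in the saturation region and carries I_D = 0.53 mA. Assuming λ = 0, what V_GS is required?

V_GS = 2.08 V

k_n = μ_nC_ox · (W/L) = 0.76 mA/V².
In saturation I_D = ½ k_n (V_GS − V_TN)², so V_GS − V_TN = √(2 I_D / k_n) = √(2 × 0.53 / 0.76) = 1.18 V.
V_GS = 0.9 + 1.18 = 2.08 V.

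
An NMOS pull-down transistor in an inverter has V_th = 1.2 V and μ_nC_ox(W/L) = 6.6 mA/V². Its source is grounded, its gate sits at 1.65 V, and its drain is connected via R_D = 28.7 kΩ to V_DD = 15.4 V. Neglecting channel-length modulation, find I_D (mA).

V_GS = V_G = 1.65 V, so V_ov = 1.65 − 1.2 = 0.45 V.
Assume saturation: I_D = ½ k_n V_ov² = 0.5 × 6.6 × 0.45² = 0.668 mA, giving V_DS = V_DD − I_D R_D = 15.4 − 0.668 × 28.7 = -3.78 V.
But -3.78 V < V_ov = 0.45 V, so the device is actually in triode.
In triode I_D = k_n[V_ov V_DS − ½ V_DS²] and I_D = (V_DD − V_DS)/R_D. Equating: 94.7 V_DS² − 86.24 V_DS + 15.4 = 0, giving V_DS = 0.244 V (the root below V_ov).
I_D = (15.4 − 0.244) / 28.7 = 0.528 mA.

I_D = 0.528 mA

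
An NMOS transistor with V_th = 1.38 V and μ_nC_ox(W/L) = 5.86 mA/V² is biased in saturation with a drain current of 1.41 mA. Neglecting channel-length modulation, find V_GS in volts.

In saturation I_D = ½ k_n (V_GS − V_th)², so V_GS − V_th = √(2 I_D / k_n) = √(2 × 1.41 / 5.86) = 0.694 V.
V_GS = 1.38 + 0.694 = 2.07 V.

V_GS = 2.07 V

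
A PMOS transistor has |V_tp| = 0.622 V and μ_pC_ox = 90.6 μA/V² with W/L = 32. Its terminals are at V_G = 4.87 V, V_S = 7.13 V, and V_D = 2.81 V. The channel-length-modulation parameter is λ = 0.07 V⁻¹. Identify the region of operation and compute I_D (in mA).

Saturation; I_D = 5.07 mA

V_SG = V_S − V_G = 7.13 − 4.87 = 2.26 V; V_SD = V_S − V_D = 7.13 − 2.81 = 4.32 V.
k_p = μ_pC_ox · (W/L) = 2.899 mA/V².
V_ov = V_SG − |V_tp| = 2.26 − 0.622 = 1.64 V.
Since V_SD = 4.32 V ≥ V_ov = 1.64 V, the device is in saturation.
I_D = ½ k_p V_ov² (1 + λ V_SD) = 0.5 × 2.899 × 1.64² × (1 + 0.07 × 4.32) = 5.07 mA.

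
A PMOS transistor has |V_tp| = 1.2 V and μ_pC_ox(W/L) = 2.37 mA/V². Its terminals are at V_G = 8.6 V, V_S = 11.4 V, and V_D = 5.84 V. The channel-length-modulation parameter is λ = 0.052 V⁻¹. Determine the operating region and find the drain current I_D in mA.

V_SG = V_S − V_G = 11.4 − 8.6 = 2.8 V; V_SD = V_S − V_D = 11.4 − 5.84 = 5.56 V.
V_ov = V_SG − |V_tp| = 2.8 − 1.2 = 1.6 V.
Since V_SD = 5.56 V ≥ V_ov = 1.6 V, the device is in saturation.
I_D = ½ k_p V_ov² (1 + λ V_SD) = 0.5 × 2.37 × 1.6² × (1 + 0.052 × 5.56) = 3.91 mA.

Saturation; I_D = 3.91 mA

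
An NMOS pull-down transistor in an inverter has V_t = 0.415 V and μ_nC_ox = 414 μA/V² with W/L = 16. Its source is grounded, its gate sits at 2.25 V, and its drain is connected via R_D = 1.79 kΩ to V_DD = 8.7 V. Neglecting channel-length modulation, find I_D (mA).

V_GS = V_G = 2.25 V, so V_ov = 2.25 − 0.415 = 1.83 V.
k_n = μ_nC_ox · (W/L) = 6.624 mA/V².
Assume saturation: I_D = ½ k_n V_ov² = 0.5 × 6.624 × 1.83² = 11.2 mA, giving V_DS = V_DD − I_D R_D = 8.7 − 11.2 × 1.79 = -11.3 V.
But -11.3 V < V_ov = 1.83 V, so the device is actually in triode.
In triode I_D = k_n[V_ov V_DS − ½ V_DS²] and I_D = (V_DD − V_DS)/R_D. Equating: 5.93 V_DS² − 22.76 V_DS + 8.7 = 0, giving V_DS = 0.431 V (the root below V_ov).
I_D = (8.7 − 0.431) / 1.79 = 4.62 mA.

I_D = 4.62 mA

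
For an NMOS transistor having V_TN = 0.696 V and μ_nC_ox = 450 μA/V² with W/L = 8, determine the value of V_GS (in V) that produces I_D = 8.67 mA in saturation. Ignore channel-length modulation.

V_GS = 2.89 V

k_n = μ_nC_ox · (W/L) = 3.6 mA/V².
In saturation I_D = ½ k_n (V_GS − V_TN)², so V_GS − V_TN = √(2 I_D / k_n) = √(2 × 8.67 / 3.6) = 2.19 V.
V_GS = 0.696 + 2.19 = 2.89 V.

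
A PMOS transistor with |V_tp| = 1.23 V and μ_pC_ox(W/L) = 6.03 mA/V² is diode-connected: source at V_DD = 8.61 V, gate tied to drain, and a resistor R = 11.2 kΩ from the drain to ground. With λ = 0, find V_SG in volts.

With gate tied to drain, V_SG = V_SD ≥ V_SG − |V_tp|, so the device is in saturation.
KCL at the drain: ½ k_p (V_SG − |V_tp|)² = (V_DD − V_SG)/R.
Let x = V_SG − 1.23. Then 33.8 x² + x − 7.38 = 0, giving x = 0.453 V (positive root), so V_SG = 1.68 V.
I_D = (V_DD − V_SG)/R = (8.61 − 1.68) / 11.2 = 0.618 mA.

V_SG = 1.68 V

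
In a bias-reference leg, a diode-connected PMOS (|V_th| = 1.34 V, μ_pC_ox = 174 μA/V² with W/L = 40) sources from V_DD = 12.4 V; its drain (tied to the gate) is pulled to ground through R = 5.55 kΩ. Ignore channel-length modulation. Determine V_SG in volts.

With gate tied to drain, V_SG = V_SD ≥ V_SG − |V_th|, so the device is in saturation.
k_p = μ_pC_ox · (W/L) = 6.96 mA/V².
KCL at the drain: ½ k_p (V_SG − |V_th|)² = (V_DD − V_SG)/R.
Let x = V_SG − 1.34. Then 19.3 x² + x − 11.06 = 0, giving x = 0.731 V (positive root), so V_SG = 2.07 V.
I_D = (V_DD − V_SG)/R = (12.4 − 2.07) / 5.55 = 1.86 mA.

V_SG = 2.07 V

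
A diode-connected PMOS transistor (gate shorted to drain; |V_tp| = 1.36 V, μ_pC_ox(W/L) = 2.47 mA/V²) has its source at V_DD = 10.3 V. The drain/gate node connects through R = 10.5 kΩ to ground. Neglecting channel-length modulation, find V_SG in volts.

With gate tied to drain, V_SG = V_SD ≥ V_SG − |V_tp|, so the device is in saturation.
KCL at the drain: ½ k_p (V_SG − |V_tp|)² = (V_DD − V_SG)/R.
Let x = V_SG − 1.36. Then 13 x² + x − 8.94 = 0, giving x = 0.793 V (positive root), so V_SG = 2.15 V.
I_D = (V_DD − V_SG)/R = (10.3 − 2.15) / 10.5 = 0.776 mA.

V_SG = 2.15 V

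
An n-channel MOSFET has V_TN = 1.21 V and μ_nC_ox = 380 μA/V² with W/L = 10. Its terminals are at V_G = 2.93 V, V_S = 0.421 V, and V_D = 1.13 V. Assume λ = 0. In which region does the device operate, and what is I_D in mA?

V_GS = V_G − V_S = 2.93 − 0.421 = 2.51 V; V_DS = V_D − V_S = 1.13 − 0.421 = 0.709 V.
k_n = μ_nC_ox · (W/L) = 3.8 mA/V².
V_ov = V_GS − V_TN = 2.51 − 1.21 = 1.3 V.
Since V_DS = 0.709 V < V_ov = 1.3 V, the device is in the triode region.
I_D = k_n [V_ov · V_DS − ½ V_DS²] = 3.8 × [1.3 × 0.709 − 0.5 × 0.709²] = 2.54 mA.

Triode; I_D = 2.54 mA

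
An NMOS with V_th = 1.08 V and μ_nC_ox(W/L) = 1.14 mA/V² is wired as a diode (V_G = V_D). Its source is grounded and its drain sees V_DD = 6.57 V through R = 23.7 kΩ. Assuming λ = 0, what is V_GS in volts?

V_GS = 1.68 V

With gate tied to drain, V_GS = V_DS ≥ V_GS − V_th, so the device is in saturation.
KCL at the drain: ½ k_n (V_GS − V_th)² = (V_DD − V_GS)/R.
Let x = V_GS − 1.08. Then 13.5 x² + x − 5.49 = 0, giving x = 0.602 V (positive root), so V_GS = 1.68 V.
I_D = (V_DD − V_GS)/R = (6.57 − 1.68) / 23.7 = 0.206 mA.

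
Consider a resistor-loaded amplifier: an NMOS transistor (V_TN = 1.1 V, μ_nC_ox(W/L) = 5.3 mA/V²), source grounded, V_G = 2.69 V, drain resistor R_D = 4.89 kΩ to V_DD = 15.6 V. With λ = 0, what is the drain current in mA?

I_D = 3.10 mA

V_GS = V_G = 2.69 V, so V_ov = 2.69 − 1.1 = 1.59 V.
Assume saturation: I_D = ½ k_n V_ov² = 0.5 × 5.3 × 1.59² = 6.7 mA, giving V_DS = V_DD − I_D R_D = 15.6 − 6.7 × 4.89 = -17.2 V.
But -17.2 V < V_ov = 1.59 V, so the device is actually in triode.
In triode I_D = k_n[V_ov V_DS − ½ V_DS²] and I_D = (V_DD − V_DS)/R_D. Equating: 13 V_DS² − 42.21 V_DS + 15.6 = 0, giving V_DS = 0.425 V (the root below V_ov).
I_D = (15.6 − 0.425) / 4.89 = 3.1 mA.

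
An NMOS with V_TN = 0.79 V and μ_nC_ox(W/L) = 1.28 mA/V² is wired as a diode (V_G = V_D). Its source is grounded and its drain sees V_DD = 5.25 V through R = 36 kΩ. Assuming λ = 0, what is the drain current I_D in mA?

With gate tied to drain, V_GS = V_DS ≥ V_GS − V_TN, so the device is in saturation.
KCL at the drain: ½ k_n (V_GS − V_TN)² = (V_DD − V_GS)/R.
Let x = V_GS − 0.79. Then 23 x² + x − 4.46 = 0, giving x = 0.419 V (positive root), so V_GS = 1.21 V.
I_D = (V_DD − V_GS)/R = (5.25 − 1.21) / 36 = 0.112 mA.

I_D = 0.112 mA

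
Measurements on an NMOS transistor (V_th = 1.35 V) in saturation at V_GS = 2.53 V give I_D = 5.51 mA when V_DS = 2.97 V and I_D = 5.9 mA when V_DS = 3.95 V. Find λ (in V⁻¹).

With V_GS fixed, I_D ∝ (1 + λ V_DS) in saturation, so I_D2/I_D1 = (1 + λ V_DS2)/(1 + λ V_DS1).
5.9/5.51 = 1.071 = (1 + 3.95 λ)/(1 + 2.97 λ).
Solving: λ (I_D1 V_DS2 − I_D2 V_DS1) = I_D2 − I_D1, so λ = (5.9 − 5.51) / (5.51 × 3.95 − 5.9 × 2.97) = 0.39 / 4.24 = 0.0919 V⁻¹.

λ = 0.0919 V⁻¹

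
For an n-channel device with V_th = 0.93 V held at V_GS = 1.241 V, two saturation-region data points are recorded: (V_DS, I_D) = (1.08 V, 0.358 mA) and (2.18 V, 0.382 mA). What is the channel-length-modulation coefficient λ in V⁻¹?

λ = 0.0652 V⁻¹

With V_GS fixed, I_D ∝ (1 + λ V_DS) in saturation, so I_D2/I_D1 = (1 + λ V_DS2)/(1 + λ V_DS1).
0.382/0.358 = 1.067 = (1 + 2.18 λ)/(1 + 1.08 λ).
Solving: λ (I_D1 V_DS2 − I_D2 V_DS1) = I_D2 − I_D1, so λ = (0.382 − 0.358) / (0.358 × 2.18 − 0.382 × 1.08) = 0.024 / 0.368 = 0.0652 V⁻¹.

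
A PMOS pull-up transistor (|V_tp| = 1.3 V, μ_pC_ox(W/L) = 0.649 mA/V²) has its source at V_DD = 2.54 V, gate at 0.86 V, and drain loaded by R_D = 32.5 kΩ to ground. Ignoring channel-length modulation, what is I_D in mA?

I_D = 0.0469 mA

V_SG = V_DD − V_G = 2.54 − 0.86 = 1.68 V, so V_ov = 1.68 − 1.3 = 0.38 V.
Assume saturation: I_D = ½ k_p V_ov² = 0.5 × 0.649 × 0.38² = 0.0469 mA, giving V_SD = V_DD − I_D R_D = 2.54 − 0.0469 × 32.5 = 1.02 V.
V_SD = 1.02 V ≥ V_ov = 0.38 V, confirming saturation.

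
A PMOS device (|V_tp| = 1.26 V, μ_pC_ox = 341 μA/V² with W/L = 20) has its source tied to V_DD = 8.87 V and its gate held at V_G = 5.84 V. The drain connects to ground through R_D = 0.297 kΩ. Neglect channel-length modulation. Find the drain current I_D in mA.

I_D = 10.7 mA

V_SG = V_DD − V_G = 8.87 − 5.84 = 3.03 V, so V_ov = 3.03 − 1.26 = 1.77 V.
k_p = μ_pC_ox · (W/L) = 6.82 mA/V².
Assume saturation: I_D = ½ k_p V_ov² = 0.5 × 6.82 × 1.77² = 10.7 mA, giving V_SD = V_DD − I_D R_D = 8.87 − 10.7 × 0.297 = 5.7 V.
V_SD = 5.7 V ≥ V_ov = 1.77 V, confirming saturation.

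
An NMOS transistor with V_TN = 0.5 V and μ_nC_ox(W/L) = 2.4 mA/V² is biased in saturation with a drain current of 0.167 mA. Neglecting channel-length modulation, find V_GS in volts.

In saturation I_D = ½ k_n (V_GS − V_TN)², so V_GS − V_TN = √(2 I_D / k_n) = √(2 × 0.167 / 2.4) = 0.373 V.
V_GS = 0.5 + 0.373 = 0.873 V.

V_GS = 0.873 V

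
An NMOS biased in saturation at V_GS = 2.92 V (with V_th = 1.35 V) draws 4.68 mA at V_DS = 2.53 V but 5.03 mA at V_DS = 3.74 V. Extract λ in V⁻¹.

With V_GS fixed, I_D ∝ (1 + λ V_DS) in saturation, so I_D2/I_D1 = (1 + λ V_DS2)/(1 + λ V_DS1).
5.03/4.68 = 1.075 = (1 + 3.74 λ)/(1 + 2.53 λ).
Solving: λ (I_D1 V_DS2 − I_D2 V_DS1) = I_D2 − I_D1, so λ = (5.03 − 4.68) / (4.68 × 3.74 − 5.03 × 2.53) = 0.35 / 4.78 = 0.0733 V⁻¹.

λ = 0.0733 V⁻¹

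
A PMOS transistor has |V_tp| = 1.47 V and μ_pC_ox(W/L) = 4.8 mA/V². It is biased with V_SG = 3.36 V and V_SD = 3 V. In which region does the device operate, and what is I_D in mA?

Saturation; I_D = 8.57 mA

V_ov = V_SG − |V_tp| = 3.36 − 1.47 = 1.89 V.
Since V_SD = 3 V ≥ V_ov = 1.89 V, the device is in saturation.
I_D = ½ k_p V_ov² = 0.5 × 4.8 × 1.89² = 8.57 mA.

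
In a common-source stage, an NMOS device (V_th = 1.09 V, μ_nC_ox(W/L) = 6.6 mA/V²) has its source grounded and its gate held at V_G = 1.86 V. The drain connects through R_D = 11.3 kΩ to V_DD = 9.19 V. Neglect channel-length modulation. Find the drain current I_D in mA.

I_D = 0.798 mA

V_GS = V_G = 1.86 V, so V_ov = 1.86 − 1.09 = 0.77 V.
Assume saturation: I_D = ½ k_n V_ov² = 0.5 × 6.6 × 0.77² = 1.96 mA, giving V_DS = V_DD − I_D R_D = 9.19 − 1.96 × 11.3 = -12.9 V.
But -12.9 V < V_ov = 0.77 V, so the device is actually in triode.
In triode I_D = k_n[V_ov V_DS − ½ V_DS²] and I_D = (V_DD − V_DS)/R_D. Equating: 37.3 V_DS² − 58.43 V_DS + 9.19 = 0, giving V_DS = 0.177 V (the root below V_ov).
I_D = (9.19 − 0.177) / 11.3 = 0.798 mA.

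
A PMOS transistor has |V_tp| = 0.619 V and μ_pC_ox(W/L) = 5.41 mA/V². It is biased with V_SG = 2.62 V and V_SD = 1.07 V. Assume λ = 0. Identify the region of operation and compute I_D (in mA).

V_ov = V_SG − |V_tp| = 2.62 − 0.619 = 2 V.
Since V_SD = 1.07 V < V_ov = 2 V, the device is in the triode region.
I_D = k_p [V_ov · V_SD − ½ V_SD²] = 5.41 × [2 × 1.07 − 0.5 × 1.07²] = 8.49 mA.

Triode; I_D = 8.49 mA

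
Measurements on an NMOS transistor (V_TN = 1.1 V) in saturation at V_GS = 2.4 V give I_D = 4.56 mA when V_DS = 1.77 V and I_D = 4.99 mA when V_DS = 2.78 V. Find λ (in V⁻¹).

λ = 0.112 V⁻¹

With V_GS fixed, I_D ∝ (1 + λ V_DS) in saturation, so I_D2/I_D1 = (1 + λ V_DS2)/(1 + λ V_DS1).
4.99/4.56 = 1.094 = (1 + 2.78 λ)/(1 + 1.77 λ).
Solving: λ (I_D1 V_DS2 − I_D2 V_DS1) = I_D2 − I_D1, so λ = (4.99 − 4.56) / (4.56 × 2.78 − 4.99 × 1.77) = 0.43 / 3.84 = 0.112 V⁻¹.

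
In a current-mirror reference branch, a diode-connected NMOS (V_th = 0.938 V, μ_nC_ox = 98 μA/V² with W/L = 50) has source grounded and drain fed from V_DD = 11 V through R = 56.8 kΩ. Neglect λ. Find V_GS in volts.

With gate tied to drain, V_GS = V_DS ≥ V_GS − V_th, so the device is in saturation.
k_n = μ_nC_ox · (W/L) = 4.9 mA/V².
KCL at the drain: ½ k_n (V_GS − V_th)² = (V_DD − V_GS)/R.
Let x = V_GS − 0.938. Then 139 x² + x − 10.06 = 0, giving x = 0.265 V (positive root), so V_GS = 1.2 V.
I_D = (V_DD − V_GS)/R = (11 − 1.2) / 56.8 = 0.172 mA.

V_GS = 1.20 V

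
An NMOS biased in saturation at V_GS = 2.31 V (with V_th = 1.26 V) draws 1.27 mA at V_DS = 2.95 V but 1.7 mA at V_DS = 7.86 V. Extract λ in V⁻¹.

With V_GS fixed, I_D ∝ (1 + λ V_DS) in saturation, so I_D2/I_D1 = (1 + λ V_DS2)/(1 + λ V_DS1).
1.7/1.27 = 1.339 = (1 + 7.86 λ)/(1 + 2.95 λ).
Solving: λ (I_D1 V_DS2 − I_D2 V_DS1) = I_D2 − I_D1, so λ = (1.7 − 1.27) / (1.27 × 7.86 − 1.7 × 2.95) = 0.43 / 4.97 = 0.0866 V⁻¹.

λ = 0.0866 V⁻¹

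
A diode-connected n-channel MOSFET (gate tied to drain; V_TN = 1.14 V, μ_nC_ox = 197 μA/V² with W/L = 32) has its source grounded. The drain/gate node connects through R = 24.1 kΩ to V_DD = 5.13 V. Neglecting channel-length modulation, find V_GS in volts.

V_GS = 1.36 V

With gate tied to drain, V_GS = V_DS ≥ V_GS − V_TN, so the device is in saturation.
k_n = μ_nC_ox · (W/L) = 6.304 mA/V².
KCL at the drain: ½ k_n (V_GS − V_TN)² = (V_DD − V_GS)/R.
Let x = V_GS − 1.14. Then 76 x² + x − 3.99 = 0, giving x = 0.223 V (positive root), so V_GS = 1.36 V.
I_D = (V_DD − V_GS)/R = (5.13 − 1.36) / 24.1 = 0.156 mA.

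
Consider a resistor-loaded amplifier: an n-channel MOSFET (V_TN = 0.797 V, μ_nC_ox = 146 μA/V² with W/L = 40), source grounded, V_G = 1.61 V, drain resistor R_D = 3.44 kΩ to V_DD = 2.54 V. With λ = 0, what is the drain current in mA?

I_D = 0.691 mA

V_GS = V_G = 1.61 V, so V_ov = 1.61 − 0.797 = 0.813 V.
k_n = μ_nC_ox · (W/L) = 5.84 mA/V².
Assume saturation: I_D = ½ k_n V_ov² = 0.5 × 5.84 × 0.813² = 1.93 mA, giving V_DS = V_DD − I_D R_D = 2.54 − 1.93 × 3.44 = -4.1 V.
But -4.1 V < V_ov = 0.813 V, so the device is actually in triode.
In triode I_D = k_n[V_ov V_DS − ½ V_DS²] and I_D = (V_DD − V_DS)/R_D. Equating: 10 V_DS² − 17.33 V_DS + 2.54 = 0, giving V_DS = 0.162 V (the root below V_ov).
I_D = (2.54 − 0.162) / 3.44 = 0.691 mA.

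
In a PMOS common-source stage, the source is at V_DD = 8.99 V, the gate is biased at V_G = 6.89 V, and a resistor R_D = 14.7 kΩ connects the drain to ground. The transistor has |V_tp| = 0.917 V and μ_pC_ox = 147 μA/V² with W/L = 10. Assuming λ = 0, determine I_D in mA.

V_SG = V_DD − V_G = 8.99 − 6.89 = 2.1 V, so V_ov = 2.1 − 0.917 = 1.18 V.
k_p = μ_pC_ox · (W/L) = 1.47 mA/V².
Assume saturation: I_D = ½ k_p V_ov² = 0.5 × 1.47 × 1.18² = 1.03 mA, giving V_SD = V_DD − I_D R_D = 8.99 − 1.03 × 14.7 = -6.13 V.
But -6.13 V < V_ov = 1.18 V, so the device is actually in triode.
In triode I_D = k_p[V_ov V_SD − ½ V_SD²] and I_D = (V_DD − V_SD)/R_D. Equating: 10.8 V_SD² − 26.56 V_SD + 8.99 = 0, giving V_SD = 0.405 V (the root below V_ov).
I_D = (8.99 − 0.405) / 14.7 = 0.584 mA.

I_D = 0.584 mA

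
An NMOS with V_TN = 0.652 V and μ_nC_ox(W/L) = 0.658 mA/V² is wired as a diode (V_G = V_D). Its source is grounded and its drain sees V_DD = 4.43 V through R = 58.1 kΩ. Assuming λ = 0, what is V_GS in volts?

With gate tied to drain, V_GS = V_DS ≥ V_GS − V_TN, so the device is in saturation.
KCL at the drain: ½ k_n (V_GS − V_TN)² = (V_DD − V_GS)/R.
Let x = V_GS − 0.652. Then 19.1 x² + x − 3.778 = 0, giving x = 0.419 V (positive root), so V_GS = 1.07 V.
I_D = (V_DD − V_GS)/R = (4.43 − 1.07) / 58.1 = 0.0578 mA.

V_GS = 1.07 V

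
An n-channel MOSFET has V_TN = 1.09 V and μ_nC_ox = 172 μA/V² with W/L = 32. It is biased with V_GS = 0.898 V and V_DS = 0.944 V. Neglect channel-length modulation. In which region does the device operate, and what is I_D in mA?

Cutoff; I_D = 0 mA

V_GS = 0.898 V < V_TN = 1.09 V, so the transistor is in cutoff.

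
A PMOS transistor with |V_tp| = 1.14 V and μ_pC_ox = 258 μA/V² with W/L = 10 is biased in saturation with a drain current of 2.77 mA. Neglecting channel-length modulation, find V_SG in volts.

k_p = μ_pC_ox · (W/L) = 2.58 mA/V².
In saturation I_D = ½ k_p (V_SG − |V_tp|)², so V_SG − |V_tp| = √(2 I_D / k_p) = √(2 × 2.77 / 2.58) = 1.47 V.
V_SG = 1.14 + 1.47 = 2.61 V.

V_SG = 2.61 V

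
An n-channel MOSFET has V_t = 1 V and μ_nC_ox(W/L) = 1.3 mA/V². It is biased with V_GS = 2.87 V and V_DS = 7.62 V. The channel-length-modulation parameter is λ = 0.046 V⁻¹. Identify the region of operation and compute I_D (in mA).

Saturation; I_D = 3.07 mA

V_ov = V_GS − V_t = 2.87 − 1 = 1.87 V.
Since V_DS = 7.62 V ≥ V_ov = 1.87 V, the device is in saturation.
I_D = ½ k_n V_ov² (1 + λ V_DS) = 0.5 × 1.3 × 1.87² × (1 + 0.046 × 7.62) = 3.07 mA.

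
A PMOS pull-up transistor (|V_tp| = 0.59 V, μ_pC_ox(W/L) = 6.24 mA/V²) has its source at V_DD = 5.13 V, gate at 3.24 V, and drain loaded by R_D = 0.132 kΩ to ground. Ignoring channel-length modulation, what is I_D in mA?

V_SG = V_DD − V_G = 5.13 − 3.24 = 1.89 V, so V_ov = 1.89 − 0.59 = 1.3 V.
Assume saturation: I_D = ½ k_p V_ov² = 0.5 × 6.24 × 1.3² = 5.27 mA, giving V_SD = V_DD − I_D R_D = 5.13 − 5.27 × 0.132 = 4.43 V.
V_SD = 4.43 V ≥ V_ov = 1.3 V, confirming saturation.

I_D = 5.27 mA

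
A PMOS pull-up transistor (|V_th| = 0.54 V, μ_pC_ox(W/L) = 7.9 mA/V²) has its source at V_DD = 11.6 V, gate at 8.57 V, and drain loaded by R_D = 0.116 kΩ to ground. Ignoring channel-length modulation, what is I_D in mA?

V_SG = V_DD − V_G = 11.6 − 8.57 = 3.03 V, so V_ov = 3.03 − 0.54 = 2.49 V.
Assume saturation: I_D = ½ k_p V_ov² = 0.5 × 7.9 × 2.49² = 24.5 mA, giving V_SD = V_DD − I_D R_D = 11.6 − 24.5 × 0.116 = 8.76 V.
V_SD = 8.76 V ≥ V_ov = 2.49 V, confirming saturation.

I_D = 24.5 mA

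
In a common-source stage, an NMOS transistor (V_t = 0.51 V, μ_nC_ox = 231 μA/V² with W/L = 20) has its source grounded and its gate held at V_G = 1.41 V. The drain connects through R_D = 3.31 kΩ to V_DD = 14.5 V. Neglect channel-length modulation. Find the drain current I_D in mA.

I_D = 1.87 mA

V_GS = V_G = 1.41 V, so V_ov = 1.41 − 0.51 = 0.9 V.
k_n = μ_nC_ox · (W/L) = 4.62 mA/V².
Assume saturation: I_D = ½ k_n V_ov² = 0.5 × 4.62 × 0.9² = 1.87 mA, giving V_DS = V_DD − I_D R_D = 14.5 − 1.87 × 3.31 = 8.31 V.
V_DS = 8.31 V ≥ V_ov = 0.9 V, confirming saturation.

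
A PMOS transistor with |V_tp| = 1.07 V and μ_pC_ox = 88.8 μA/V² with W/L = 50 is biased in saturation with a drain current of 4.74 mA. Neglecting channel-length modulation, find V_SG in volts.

k_p = μ_pC_ox · (W/L) = 4.44 mA/V².
In saturation I_D = ½ k_p (V_SG − |V_tp|)², so V_SG − |V_tp| = √(2 I_D / k_p) = √(2 × 4.74 / 4.44) = 1.46 V.
V_SG = 1.07 + 1.46 = 2.53 V.

V_SG = 2.53 V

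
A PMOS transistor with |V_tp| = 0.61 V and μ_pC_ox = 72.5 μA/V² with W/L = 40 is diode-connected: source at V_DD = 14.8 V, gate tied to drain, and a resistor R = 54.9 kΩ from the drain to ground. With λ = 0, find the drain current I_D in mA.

With gate tied to drain, V_SG = V_SD ≥ V_SG − |V_tp|, so the device is in saturation.
k_p = μ_pC_ox · (W/L) = 2.9 mA/V².
KCL at the drain: ½ k_p (V_SG − |V_tp|)² = (V_DD − V_SG)/R.
Let x = V_SG − 0.61. Then 79.6 x² + x − 14.19 = 0, giving x = 0.416 V (positive root), so V_SG = 1.03 V.
I_D = (V_DD − V_SG)/R = (14.8 − 1.03) / 54.9 = 0.251 mA.

I_D = 0.251 mA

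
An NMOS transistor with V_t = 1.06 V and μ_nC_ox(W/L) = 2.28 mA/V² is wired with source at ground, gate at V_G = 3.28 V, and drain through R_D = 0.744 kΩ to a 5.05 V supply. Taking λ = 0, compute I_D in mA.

I_D = 4.88 mA

V_GS = V_G = 3.28 V, so V_ov = 3.28 − 1.06 = 2.22 V.
Assume saturation: I_D = ½ k_n V_ov² = 0.5 × 2.28 × 2.22² = 5.62 mA, giving V_DS = V_DD − I_D R_D = 5.05 − 5.62 × 0.744 = 0.87 V.
But 0.87 V < V_ov = 2.22 V, so the device is actually in triode.
In triode I_D = k_n[V_ov V_DS − ½ V_DS²] and I_D = (V_DD − V_DS)/R_D. Equating: 0.848 V_DS² − 4.766 V_DS + 5.05 = 0, giving V_DS = 1.42 V (the root below V_ov).
I_D = (5.05 − 1.42) / 0.744 = 4.88 mA.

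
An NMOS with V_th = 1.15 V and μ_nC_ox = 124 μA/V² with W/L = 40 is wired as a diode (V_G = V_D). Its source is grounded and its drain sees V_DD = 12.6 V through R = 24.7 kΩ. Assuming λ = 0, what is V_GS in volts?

With gate tied to drain, V_GS = V_DS ≥ V_GS − V_th, so the device is in saturation.
k_n = μ_nC_ox · (W/L) = 4.96 mA/V².
KCL at the drain: ½ k_n (V_GS − V_th)² = (V_DD − V_GS)/R.
Let x = V_GS − 1.15. Then 61.3 x² + x − 11.45 = 0, giving x = 0.424 V (positive root), so V_GS = 1.57 V.
I_D = (V_DD − V_GS)/R = (12.6 − 1.57) / 24.7 = 0.446 mA.

V_GS = 1.57 V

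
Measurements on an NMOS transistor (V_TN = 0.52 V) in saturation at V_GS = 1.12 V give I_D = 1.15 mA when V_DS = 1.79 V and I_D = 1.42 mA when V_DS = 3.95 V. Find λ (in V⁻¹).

λ = 0.135 V⁻¹

With V_GS fixed, I_D ∝ (1 + λ V_DS) in saturation, so I_D2/I_D1 = (1 + λ V_DS2)/(1 + λ V_DS1).
1.42/1.15 = 1.235 = (1 + 3.95 λ)/(1 + 1.79 λ).
Solving: λ (I_D1 V_DS2 − I_D2 V_DS1) = I_D2 − I_D1, so λ = (1.42 − 1.15) / (1.15 × 3.95 − 1.42 × 1.79) = 0.27 / 2 = 0.135 V⁻¹.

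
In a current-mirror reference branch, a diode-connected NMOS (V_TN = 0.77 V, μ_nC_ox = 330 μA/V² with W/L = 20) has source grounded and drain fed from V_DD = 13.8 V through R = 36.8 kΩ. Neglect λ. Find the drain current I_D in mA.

I_D = 0.345 mA

With gate tied to drain, V_GS = V_DS ≥ V_GS − V_TN, so the device is in saturation.
k_n = μ_nC_ox · (W/L) = 6.6 mA/V².
KCL at the drain: ½ k_n (V_GS − V_TN)² = (V_DD − V_GS)/R.
Let x = V_GS − 0.77. Then 121 x² + x − 13.03 = 0, giving x = 0.323 V (positive root), so V_GS = 1.09 V.
I_D = (V_DD − V_GS)/R = (13.8 − 1.09) / 36.8 = 0.345 mA.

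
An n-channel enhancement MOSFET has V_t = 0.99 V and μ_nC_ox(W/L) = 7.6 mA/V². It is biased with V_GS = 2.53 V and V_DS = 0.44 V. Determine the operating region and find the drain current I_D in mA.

V_ov = V_GS − V_t = 2.53 − 0.99 = 1.54 V.
Since V_DS = 0.44 V < V_ov = 1.54 V, the device is in the triode region.
I_D = k_n [V_ov · V_DS − ½ V_DS²] = 7.6 × [1.54 × 0.44 − 0.5 × 0.44²] = 4.41 mA.

Triode; I_D = 4.41 mA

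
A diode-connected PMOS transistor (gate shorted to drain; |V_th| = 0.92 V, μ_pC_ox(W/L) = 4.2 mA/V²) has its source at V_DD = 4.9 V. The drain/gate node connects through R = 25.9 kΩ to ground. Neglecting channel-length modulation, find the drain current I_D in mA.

I_D = 0.144 mA

With gate tied to drain, V_SG = V_SD ≥ V_SG − |V_th|, so the device is in saturation.
KCL at the drain: ½ k_p (V_SG − |V_th|)² = (V_DD − V_SG)/R.
Let x = V_SG − 0.92. Then 54.4 x² + x − 3.98 = 0, giving x = 0.261 V (positive root), so V_SG = 1.18 V.
I_D = (V_DD − V_SG)/R = (4.9 − 1.18) / 25.9 = 0.144 mA.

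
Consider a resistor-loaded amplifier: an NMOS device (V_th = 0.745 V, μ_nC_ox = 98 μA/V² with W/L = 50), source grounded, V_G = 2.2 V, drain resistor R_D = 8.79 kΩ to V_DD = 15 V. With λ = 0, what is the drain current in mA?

V_GS = V_G = 2.2 V, so V_ov = 2.2 − 0.745 = 1.46 V.
k_n = μ_nC_ox · (W/L) = 4.9 mA/V².
Assume saturation: I_D = ½ k_n V_ov² = 0.5 × 4.9 × 1.46² = 5.19 mA, giving V_DS = V_DD − I_D R_D = 15 − 5.19 × 8.79 = -30.6 V.
But -30.6 V < V_ov = 1.46 V, so the device is actually in triode.
In triode I_D = k_n[V_ov V_DS − ½ V_DS²] and I_D = (V_DD − V_DS)/R_D. Equating: 21.5 V_DS² − 63.67 V_DS + 15 = 0, giving V_DS = 0.258 V (the root below V_ov).
I_D = (15 − 0.258) / 8.79 = 1.68 mA.

I_D = 1.68 mA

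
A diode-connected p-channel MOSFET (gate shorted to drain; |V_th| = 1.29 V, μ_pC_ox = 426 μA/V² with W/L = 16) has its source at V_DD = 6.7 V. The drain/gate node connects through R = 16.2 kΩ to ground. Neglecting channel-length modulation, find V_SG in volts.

V_SG = 1.59 V

With gate tied to drain, V_SG = V_SD ≥ V_SG − |V_th|, so the device is in saturation.
k_p = μ_pC_ox · (W/L) = 6.816 mA/V².
KCL at the drain: ½ k_p (V_SG − |V_th|)² = (V_DD − V_SG)/R.
Let x = V_SG − 1.29. Then 55.2 x² + x − 5.41 = 0, giving x = 0.304 V (positive root), so V_SG = 1.59 V.
I_D = (V_DD − V_SG)/R = (6.7 − 1.59) / 16.2 = 0.315 mA.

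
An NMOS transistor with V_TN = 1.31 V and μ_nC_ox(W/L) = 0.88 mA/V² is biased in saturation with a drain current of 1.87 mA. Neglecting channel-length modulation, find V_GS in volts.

In saturation I_D = ½ k_n (V_GS − V_TN)², so V_GS − V_TN = √(2 I_D / k_n) = √(2 × 1.87 / 0.88) = 2.06 V.
V_GS = 1.31 + 2.06 = 3.37 V.

V_GS = 3.37 V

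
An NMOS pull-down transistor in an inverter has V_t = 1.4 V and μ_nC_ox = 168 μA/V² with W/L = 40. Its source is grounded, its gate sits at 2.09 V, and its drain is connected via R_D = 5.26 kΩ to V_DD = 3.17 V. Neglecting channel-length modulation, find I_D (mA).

V_GS = V_G = 2.09 V, so V_ov = 2.09 − 1.4 = 0.69 V.
k_n = μ_nC_ox · (W/L) = 6.72 mA/V².
Assume saturation: I_D = ½ k_n V_ov² = 0.5 × 6.72 × 0.69² = 1.6 mA, giving V_DS = V_DD − I_D R_D = 3.17 − 1.6 × 5.26 = -5.24 V.
But -5.24 V < V_ov = 0.69 V, so the device is actually in triode.
In triode I_D = k_n[V_ov V_DS − ½ V_DS²] and I_D = (V_DD − V_DS)/R_D. Equating: 17.7 V_DS² − 25.39 V_DS + 3.17 = 0, giving V_DS = 0.138 V (the root below V_ov).
I_D = (3.17 − 0.138) / 5.26 = 0.576 mA.

I_D = 0.576 mA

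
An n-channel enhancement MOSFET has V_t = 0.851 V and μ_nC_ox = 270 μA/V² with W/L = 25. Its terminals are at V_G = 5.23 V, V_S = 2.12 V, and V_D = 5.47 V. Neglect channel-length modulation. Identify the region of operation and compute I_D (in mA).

Saturation; I_D = 17.2 mA

V_GS = V_G − V_S = 5.23 − 2.12 = 3.11 V; V_DS = V_D − V_S = 5.47 − 2.12 = 3.35 V.
k_n = μ_nC_ox · (W/L) = 6.75 mA/V².
V_ov = V_GS − V_t = 3.11 − 0.851 = 2.26 V.
Since V_DS = 3.35 V ≥ V_ov = 2.26 V, the device is in saturation.
I_D = ½ k_n V_ov² = 0.5 × 6.75 × 2.26² = 17.2 mA.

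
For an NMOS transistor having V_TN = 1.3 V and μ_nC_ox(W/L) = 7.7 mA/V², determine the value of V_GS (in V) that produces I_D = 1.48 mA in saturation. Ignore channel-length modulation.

V_GS = 1.92 V

In saturation I_D = ½ k_n (V_GS − V_TN)², so V_GS − V_TN = √(2 I_D / k_n) = √(2 × 1.48 / 7.7) = 0.62 V.
V_GS = 1.3 + 0.62 = 1.92 V.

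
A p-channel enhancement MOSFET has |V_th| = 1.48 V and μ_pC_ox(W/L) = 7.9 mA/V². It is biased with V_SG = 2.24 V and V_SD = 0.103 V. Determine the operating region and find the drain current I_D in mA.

V_ov = V_SG − |V_th| = 2.24 − 1.48 = 0.76 V.
Since V_SD = 0.103 V < V_ov = 0.76 V, the device is in the triode region.
I_D = k_p [V_ov · V_SD − ½ V_SD²] = 7.9 × [0.76 × 0.103 − 0.5 × 0.103²] = 0.577 mA.

Triode; I_D = 0.577 mA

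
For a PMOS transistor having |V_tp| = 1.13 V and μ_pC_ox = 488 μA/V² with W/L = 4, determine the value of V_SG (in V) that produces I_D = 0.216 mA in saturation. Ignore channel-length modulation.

k_p = μ_pC_ox · (W/L) = 1.952 mA/V².
In saturation I_D = ½ k_p (V_SG − |V_tp|)², so V_SG − |V_tp| = √(2 I_D / k_p) = √(2 × 0.216 / 1.952) = 0.47 V.
V_SG = 1.13 + 0.47 = 1.6 V.

V_SG = 1.60 V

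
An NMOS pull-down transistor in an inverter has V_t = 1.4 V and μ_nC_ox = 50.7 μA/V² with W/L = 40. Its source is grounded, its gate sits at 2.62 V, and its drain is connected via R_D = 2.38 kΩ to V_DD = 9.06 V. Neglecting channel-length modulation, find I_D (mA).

V_GS = V_G = 2.62 V, so V_ov = 2.62 − 1.4 = 1.22 V.
k_n = μ_nC_ox · (W/L) = 2.028 mA/V².
Assume saturation: I_D = ½ k_n V_ov² = 0.5 × 2.028 × 1.22² = 1.51 mA, giving V_DS = V_DD − I_D R_D = 9.06 − 1.51 × 2.38 = 5.47 V.
V_DS = 5.47 V ≥ V_ov = 1.22 V, confirming saturation.

I_D = 1.51 mA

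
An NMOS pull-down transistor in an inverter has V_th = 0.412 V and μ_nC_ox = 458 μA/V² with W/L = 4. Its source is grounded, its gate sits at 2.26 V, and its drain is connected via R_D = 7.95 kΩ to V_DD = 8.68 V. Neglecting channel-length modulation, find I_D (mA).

V_GS = V_G = 2.26 V, so V_ov = 2.26 − 0.412 = 1.85 V.
k_n = μ_nC_ox · (W/L) = 1.832 mA/V².
Assume saturation: I_D = ½ k_n V_ov² = 0.5 × 1.832 × 1.85² = 3.13 mA, giving V_DS = V_DD − I_D R_D = 8.68 − 3.13 × 7.95 = -16.2 V.
But -16.2 V < V_ov = 1.85 V, so the device is actually in triode.
In triode I_D = k_n[V_ov V_DS − ½ V_DS²] and I_D = (V_DD − V_DS)/R_D. Equating: 7.28 V_DS² − 27.92 V_DS + 8.68 = 0, giving V_DS = 0.341 V (the root below V_ov).
I_D = (8.68 − 0.341) / 7.95 = 1.05 mA.

I_D = 1.05 mA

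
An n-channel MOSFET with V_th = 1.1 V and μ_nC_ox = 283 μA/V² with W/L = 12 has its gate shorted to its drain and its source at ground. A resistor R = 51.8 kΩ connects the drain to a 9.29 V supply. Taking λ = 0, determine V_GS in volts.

With gate tied to drain, V_GS = V_DS ≥ V_GS − V_th, so the device is in saturation.
k_n = μ_nC_ox · (W/L) = 3.396 mA/V².
KCL at the drain: ½ k_n (V_GS − V_th)² = (V_DD − V_GS)/R.
Let x = V_GS − 1.1. Then 88 x² + x − 8.19 = 0, giving x = 0.3 V (positive root), so V_GS = 1.4 V.
I_D = (V_DD − V_GS)/R = (9.29 − 1.4) / 51.8 = 0.152 mA.

V_GS = 1.40 V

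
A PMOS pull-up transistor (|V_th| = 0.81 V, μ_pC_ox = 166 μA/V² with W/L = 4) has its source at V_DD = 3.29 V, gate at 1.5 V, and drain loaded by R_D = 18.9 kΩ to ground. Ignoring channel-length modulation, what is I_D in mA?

I_D = 0.159 mA

V_SG = V_DD − V_G = 3.29 − 1.5 = 1.79 V, so V_ov = 1.79 − 0.81 = 0.98 V.
k_p = μ_pC_ox · (W/L) = 0.664 mA/V².
Assume saturation: I_D = ½ k_p V_ov² = 0.5 × 0.664 × 0.98² = 0.319 mA, giving V_SD = V_DD − I_D R_D = 3.29 − 0.319 × 18.9 = -2.74 V.
But -2.74 V < V_ov = 0.98 V, so the device is actually in triode.
In triode I_D = k_p[V_ov V_SD − ½ V_SD²] and I_D = (V_DD − V_SD)/R_D. Equating: 6.27 V_SD² − 13.3 V_SD + 3.29 = 0, giving V_SD = 0.286 V (the root below V_ov).
I_D = (3.29 − 0.286) / 18.9 = 0.159 mA.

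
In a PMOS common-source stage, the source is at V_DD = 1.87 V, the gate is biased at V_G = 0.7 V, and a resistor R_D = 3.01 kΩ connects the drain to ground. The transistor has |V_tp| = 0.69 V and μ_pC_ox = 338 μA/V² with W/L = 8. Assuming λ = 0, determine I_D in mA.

V_SG = V_DD − V_G = 1.87 − 0.7 = 1.17 V, so V_ov = 1.17 − 0.69 = 0.48 V.
k_p = μ_pC_ox · (W/L) = 2.704 mA/V².
Assume saturation: I_D = ½ k_p V_ov² = 0.5 × 2.704 × 0.48² = 0.312 mA, giving V_SD = V_DD − I_D R_D = 1.87 − 0.312 × 3.01 = 0.932 V.
V_SD = 0.932 V ≥ V_ov = 0.48 V, confirming saturation.

I_D = 0.312 mA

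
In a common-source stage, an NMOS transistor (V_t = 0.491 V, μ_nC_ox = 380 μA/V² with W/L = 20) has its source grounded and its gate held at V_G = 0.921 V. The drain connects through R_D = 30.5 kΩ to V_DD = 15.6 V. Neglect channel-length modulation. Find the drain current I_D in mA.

V_GS = V_G = 0.921 V, so V_ov = 0.921 − 0.491 = 0.43 V.
k_n = μ_nC_ox · (W/L) = 7.6 mA/V².
Assume saturation: I_D = ½ k_n V_ov² = 0.5 × 7.6 × 0.43² = 0.703 mA, giving V_DS = V_DD − I_D R_D = 15.6 − 0.703 × 30.5 = -5.83 V.
But -5.83 V < V_ov = 0.43 V, so the device is actually in triode.
In triode I_D = k_n[V_ov V_DS − ½ V_DS²] and I_D = (V_DD − V_DS)/R_D. Equating: 116 V_DS² − 100.7 V_DS + 15.6 = 0, giving V_DS = 0.202 V (the root below V_ov).
I_D = (15.6 − 0.202) / 30.5 = 0.505 mA.

I_D = 0.505 mA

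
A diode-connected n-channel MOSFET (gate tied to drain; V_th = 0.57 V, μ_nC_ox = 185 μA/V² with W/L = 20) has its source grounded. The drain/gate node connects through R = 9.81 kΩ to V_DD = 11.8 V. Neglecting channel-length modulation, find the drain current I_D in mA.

With gate tied to drain, V_GS = V_DS ≥ V_GS − V_th, so the device is in saturation.
k_n = μ_nC_ox · (W/L) = 3.7 mA/V².
KCL at the drain: ½ k_n (V_GS − V_th)² = (V_DD − V_GS)/R.
Let x = V_GS − 0.57. Then 18.1 x² + x − 11.23 = 0, giving x = 0.76 V (positive root), so V_GS = 1.33 V.
I_D = (V_DD − V_GS)/R = (11.8 − 1.33) / 9.81 = 1.07 mA.

I_D = 1.07 mA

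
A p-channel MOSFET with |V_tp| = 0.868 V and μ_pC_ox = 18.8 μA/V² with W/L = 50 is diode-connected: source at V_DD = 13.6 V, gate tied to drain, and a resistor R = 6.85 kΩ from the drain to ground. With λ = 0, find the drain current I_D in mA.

I_D = 1.59 mA

With gate tied to drain, V_SG = V_SD ≥ V_SG − |V_tp|, so the device is in saturation.
k_p = μ_pC_ox · (W/L) = 0.94 mA/V².
KCL at the drain: ½ k_p (V_SG − |V_tp|)² = (V_DD − V_SG)/R.
Let x = V_SG − 0.868. Then 3.22 x² + x − 12.73 = 0, giving x = 1.84 V (positive root), so V_SG = 2.71 V.
I_D = (V_DD − V_SG)/R = (13.6 − 2.71) / 6.85 = 1.59 mA.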